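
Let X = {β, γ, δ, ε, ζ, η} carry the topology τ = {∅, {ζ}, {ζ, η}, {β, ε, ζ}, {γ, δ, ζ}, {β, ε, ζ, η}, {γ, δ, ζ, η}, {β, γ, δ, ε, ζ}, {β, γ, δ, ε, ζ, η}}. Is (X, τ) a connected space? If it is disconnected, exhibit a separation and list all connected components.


(X, τ) is connected.

Find clopen sets (U ∈ τ with X ∖ U ∈ τ):
  U = ∅, X ∖ U = {β, γ, δ, ε, ζ, η} — both open, so U is clopen.
  U = {β, γ, δ, ε, ζ, η}, X ∖ U = ∅ — both open, so U is clopen.
Only trivial clopens (∅ and X) exist, so (X, τ) is connected.
Compute connected components by grouping points that agree on all clopens:
  component: {β, γ, δ, ε, ζ, η}


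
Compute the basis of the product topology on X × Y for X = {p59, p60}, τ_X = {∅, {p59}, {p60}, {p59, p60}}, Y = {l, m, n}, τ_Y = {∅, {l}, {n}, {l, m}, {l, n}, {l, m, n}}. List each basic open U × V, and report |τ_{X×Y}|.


Basis B = {∅ × ∅, {p59} × {l}, {p59} × {n}, {p60} × {l}, {p60} × {n}, {p59} × {l, m}, {p59} × {l, n}, {p59, p60} × {l}, {p59, p60} × {n}, {p60} × {l, m}, {p60} × {l, n}, {p59} × {l, m, n}, {p60} × {l, m, n}, {p59, p60} × {l, m}, {p59, p60} × {l, n}, {p59, p60} × {l, m, n}}; |τ_{X×Y}| = 36.

Enumerate products U × V with U ∈ τ_X, V ∈ τ_Y (deduplicated):
  ∅ × ∅ = {} (∅)
  {p59} × {l} = {(p59,l)}
  {p59} × {n} = {(p59,n)}
  {p60} × {l} = {(p60,l)}
  {p60} × {n} = {(p60,n)}
  {p59} × {l, m} = {(p59,l), (p59,m)}
  {p59} × {l, n} = {(p59,l), (p59,n)}
  {p59, p60} × {l} = {(p59,l), (p60,l)}
  {p59, p60} × {n} = {(p59,n), (p60,n)}
  {p60} × {l, m} = {(p60,l), (p60,m)}
  {p60} × {l, n} = {(p60,l), (p60,n)}
  {p59} × {l, m, n} = {(p59,l), (p59,m), (p59,n)}
  {p60} × {l, m, n} = {(p60,l), (p60,m), (p60,n)}
  {p59, p60} × {l, m} = {(p59,l), (p59,m), (p60,l), (p60,m)}
  {p59, p60} × {l, n} = {(p59,l), (p59,n), (p60,l), (p60,n)}
  {p59, p60} × {l, m, n} = {(p59,l), (p59,m), (p59,n), (p60,l), (p60,m), (p60,n)}
These 16 distinct sets form the basis B.
Close under arbitrary unions to get τ_{X×Y}; counting gives |τ_{X×Y}| = 36.


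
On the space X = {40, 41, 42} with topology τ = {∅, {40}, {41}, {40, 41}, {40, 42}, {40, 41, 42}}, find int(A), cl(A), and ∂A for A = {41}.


int(A) = {41}, cl(A) = {41}, ∂A = ∅.

Closed sets in (X, τ) are complements of opens:
  closed(X, τ) = {∅, {41}, {42}, {40, 42}, {41, 42}, {40, 41, 42}}.
int(A) = ⋃ {U ∈ τ : U ⊆ A}. Opens contained in A: ∅, {41}.
Taking the union of these: int(A) = {41}.
cl(A) = ⋂ {C closed : A ⊆ C}. Closed sets containing A: {41}, {41, 42}, {40, 41, 42}.
Intersecting these: cl(A) = {41}.
∂A = cl(A) ∖ int(A) = {41} ∖ {41} = ∅.


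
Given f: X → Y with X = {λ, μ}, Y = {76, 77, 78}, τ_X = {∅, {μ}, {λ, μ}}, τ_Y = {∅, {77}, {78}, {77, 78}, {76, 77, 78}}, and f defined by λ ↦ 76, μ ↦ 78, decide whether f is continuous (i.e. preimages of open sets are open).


f IS continuous.

Compute f^{-1}(U) for each U ∈ τ_Y:
  U = ∅: f^{-1}(U) = ∅ ∈ τ_X ✓.
  U = {77}: f^{-1}(U) = ∅ ∈ τ_X ✓.
  U = {78}: f^{-1}(U) = {μ} ∈ τ_X ✓.
  U = {77, 78}: f^{-1}(U) = {μ} ∈ τ_X ✓.
  U = {76, 77, 78}: f^{-1}(U) = {λ, μ} ∈ τ_X ✓.
Every preimage lies in τ_X, so f IS continuous.


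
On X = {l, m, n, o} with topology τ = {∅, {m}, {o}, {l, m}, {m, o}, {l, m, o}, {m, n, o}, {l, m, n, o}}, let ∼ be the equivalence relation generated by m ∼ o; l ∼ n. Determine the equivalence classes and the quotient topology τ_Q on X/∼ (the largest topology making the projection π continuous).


X/∼ = {[l=n], [m=o]}; |τ_Q| = 3.

Equivalence classes: [l=n], [m=o].
Quotient map π: X → X/∼ sends l ↦ [l=n], m ↦ [m=o], n ↦ [l=n], o ↦ [m=o].
For each subset V ⊆ X/∼, compute π^{-1}(V) ⊆ X and check whether π^{-1}(V) ∈ τ. V is open in τ_Q iff π^{-1}(V) ∈ τ.
  V = {}: π^{-1}(V) = ∅ ∈ τ ✓.
  V = {[l=n]}: π^{-1}(V) = {l, n} ∉ τ ✗.
  V = {[m=o]}: π^{-1}(V) = {m, o} ∈ τ ✓.
  V = {[l=n], [m=o]}: π^{-1}(V) = {l, m, n, o} ∈ τ ✓.
Open sets in the quotient: τ_Q = {{}, {[m=o]}, {[l=n], [m=o]}} (3 elements).


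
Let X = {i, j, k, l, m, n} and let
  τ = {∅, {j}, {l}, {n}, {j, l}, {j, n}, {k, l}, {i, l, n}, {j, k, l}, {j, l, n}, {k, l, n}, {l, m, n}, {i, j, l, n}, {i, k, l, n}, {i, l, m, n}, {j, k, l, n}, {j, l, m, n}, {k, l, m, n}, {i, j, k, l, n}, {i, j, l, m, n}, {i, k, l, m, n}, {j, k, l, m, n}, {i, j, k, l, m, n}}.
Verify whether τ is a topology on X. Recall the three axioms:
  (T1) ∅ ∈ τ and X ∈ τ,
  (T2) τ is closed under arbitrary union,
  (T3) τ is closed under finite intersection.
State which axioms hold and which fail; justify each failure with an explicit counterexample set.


τ is NOT a topology on X.

Axiom (T1): ∅ ∈ τ? Yes; X ∈ τ? Yes.
Axiom (T2/T3): check pairwise unions and intersections of members of τ.
Counterexample for (T2): {l} ∪ {n} = {l, n} ∉ τ. Therefore τ is NOT a topology.


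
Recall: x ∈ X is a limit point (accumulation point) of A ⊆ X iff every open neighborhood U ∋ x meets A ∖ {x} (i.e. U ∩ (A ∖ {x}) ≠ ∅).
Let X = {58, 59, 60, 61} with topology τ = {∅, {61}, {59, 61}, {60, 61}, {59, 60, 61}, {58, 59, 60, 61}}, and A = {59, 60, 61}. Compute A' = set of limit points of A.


A' = {58, 59, 60}

For each x ∈ X, list the open sets U ∈ τ with x ∈ U, then check whether U ∩ (A ∖ {x}) ≠ ∅ for every such U.
  x = 58: opens ∋ x are {58, 59, 60, 61}; each meets A ∖ {58}, so x IS a limit point.
  x = 59: opens ∋ x are {59, 61}, {59, 60, 61}, {58, 59, 60, 61}; each meets A ∖ {59}, so x IS a limit point.
  x = 60: opens ∋ x are {60, 61}, {59, 60, 61}, {58, 59, 60, 61}; each meets A ∖ {60}, so x IS a limit point.
  x = 61: open {61} ∋ x has {61} ∩ (A ∖ {61}) = ∅, so x is NOT a limit point.
Collecting: A' = {58, 59, 60}.


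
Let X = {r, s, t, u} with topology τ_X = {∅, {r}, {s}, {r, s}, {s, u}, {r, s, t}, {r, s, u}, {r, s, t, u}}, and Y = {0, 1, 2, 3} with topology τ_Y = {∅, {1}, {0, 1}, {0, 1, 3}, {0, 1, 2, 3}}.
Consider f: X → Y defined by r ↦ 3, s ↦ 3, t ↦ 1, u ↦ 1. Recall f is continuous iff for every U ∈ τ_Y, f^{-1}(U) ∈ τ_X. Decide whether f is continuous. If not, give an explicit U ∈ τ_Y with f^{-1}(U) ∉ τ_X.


f is NOT continuous.

Compute f^{-1}(U) for each U ∈ τ_Y:
  U = ∅: f^{-1}(U) = ∅ ∈ τ_X ✓.
  U = {1}: f^{-1}(U) = {t, u} ∉ τ_X ✗.
  U = {0, 1}: f^{-1}(U) = {t, u} ∉ τ_X ✗.
  U = {0, 1, 3}: f^{-1}(U) = {r, s, t, u} ∈ τ_X ✓.
  U = {0, 1, 2, 3}: f^{-1}(U) = {r, s, t, u} ∈ τ_X ✓.
Found U = {1} with f^{-1}(U) = {t, u} not in τ_X. Therefore f is NOT continuous.


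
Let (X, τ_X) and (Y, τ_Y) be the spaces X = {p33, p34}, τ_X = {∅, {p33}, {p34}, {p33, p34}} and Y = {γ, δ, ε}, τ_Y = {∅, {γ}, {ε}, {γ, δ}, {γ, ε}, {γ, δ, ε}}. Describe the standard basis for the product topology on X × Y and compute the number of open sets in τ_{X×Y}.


Basis B = {∅ × ∅, {p33} × {γ}, {p33} × {ε}, {p34} × {γ}, {p34} × {ε}, {p33} × {γ, δ}, {p33} × {γ, ε}, {p33, p34} × {γ}, {p33, p34} × {ε}, {p34} × {γ, δ}, {p34} × {γ, ε}, {p33} × {γ, δ, ε}, {p34} × {γ, δ, ε}, {p33, p34} × {γ, δ}, {p33, p34} × {γ, ε}, {p33, p34} × {γ, δ, ε}}; |τ_{X×Y}| = 36.

Enumerate products U × V with U ∈ τ_X, V ∈ τ_Y (deduplicated):
  ∅ × ∅ = {} (∅)
  {p33} × {γ} = {(p33,γ)}
  {p33} × {ε} = {(p33,ε)}
  {p34} × {γ} = {(p34,γ)}
  {p34} × {ε} = {(p34,ε)}
  {p33} × {γ, δ} = {(p33,γ), (p33,δ)}
  {p33} × {γ, ε} = {(p33,γ), (p33,ε)}
  {p33, p34} × {γ} = {(p33,γ), (p34,γ)}
  {p33, p34} × {ε} = {(p33,ε), (p34,ε)}
  {p34} × {γ, δ} = {(p34,γ), (p34,δ)}
  {p34} × {γ, ε} = {(p34,γ), (p34,ε)}
  {p33} × {γ, δ, ε} = {(p33,γ), (p33,δ), (p33,ε)}
  {p34} × {γ, δ, ε} = {(p34,γ), (p34,δ), (p34,ε)}
  {p33, p34} × {γ, δ} = {(p33,γ), (p33,δ), (p34,γ), (p34,δ)}
  {p33, p34} × {γ, ε} = {(p33,γ), (p33,ε), (p34,γ), (p34,ε)}
  {p33, p34} × {γ, δ, ε} = {(p33,γ), (p33,δ), (p33,ε), (p34,γ), (p34,δ), (p34,ε)}
These 16 distinct sets form the basis B.
Close under arbitrary unions to get τ_{X×Y}; counting gives |τ_{X×Y}| = 36.


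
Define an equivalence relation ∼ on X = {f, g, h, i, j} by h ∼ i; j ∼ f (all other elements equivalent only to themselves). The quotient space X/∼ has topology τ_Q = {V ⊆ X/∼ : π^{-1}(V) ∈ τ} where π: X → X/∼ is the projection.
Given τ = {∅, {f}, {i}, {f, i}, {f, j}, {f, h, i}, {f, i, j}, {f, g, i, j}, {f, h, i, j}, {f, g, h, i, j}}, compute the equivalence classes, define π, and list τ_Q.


X/∼ = {[f=j], [g], [h=i]}; |τ_Q| = 4.

Equivalence classes: [f=j], [g], [h=i].
Quotient map π: X → X/∼ sends f ↦ [f=j], g ↦ [g], h ↦ [h=i], i ↦ [h=i], j ↦ [f=j].
For each subset V ⊆ X/∼, compute π^{-1}(V) ⊆ X and check whether π^{-1}(V) ∈ τ. V is open in τ_Q iff π^{-1}(V) ∈ τ.
  V = {}: π^{-1}(V) = ∅ ∈ τ ✓.
  V = {[f=j]}: π^{-1}(V) = {f, j} ∈ τ ✓.
  V = {[g]}: π^{-1}(V) = {g} ∉ τ ✗.
  V = {[f=j], [g]}: π^{-1}(V) = {f, g, j} ∉ τ ✗.
  V = {[h=i]}: π^{-1}(V) = {h, i} ∉ τ ✗.
  V = {[f=j], [h=i]}: π^{-1}(V) = {f, h, i, j} ∈ τ ✓.
  V = {[g], [h=i]}: π^{-1}(V) = {g, h, i} ∉ τ ✗.
  V = {[f=j], [g], [h=i]}: π^{-1}(V) = {f, g, h, i, j} ∈ τ ✓.
Open sets in the quotient: τ_Q = {{}, {[f=j]}, {[f=j], [h=i]}, {[f=j], [g], [h=i]}} (4 elements).


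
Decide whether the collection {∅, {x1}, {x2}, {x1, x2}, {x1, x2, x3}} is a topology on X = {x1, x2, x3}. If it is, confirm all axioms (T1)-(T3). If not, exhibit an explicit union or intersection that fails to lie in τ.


τ IS a topology on X.

Axiom (T1): ∅ ∈ τ? Yes; X ∈ τ? Yes.
Axiom (T2/T3): check pairwise unions and intersections of members of τ.
All pairwise intersections and unions checked — each lies in τ. Therefore τ satisfies (T1), (T2), (T3): it IS a topology on X.


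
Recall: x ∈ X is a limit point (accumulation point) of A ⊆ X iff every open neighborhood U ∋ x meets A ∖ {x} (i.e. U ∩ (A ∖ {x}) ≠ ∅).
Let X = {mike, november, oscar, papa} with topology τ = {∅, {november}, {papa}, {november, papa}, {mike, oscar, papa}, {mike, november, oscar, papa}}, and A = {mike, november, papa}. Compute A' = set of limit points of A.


A' = {mike, oscar}

For each x ∈ X, list the open sets U ∈ τ with x ∈ U, then check whether U ∩ (A ∖ {x}) ≠ ∅ for every such U.
  x = mike: opens ∋ x are {mike, oscar, papa}, {mike, november, oscar, papa}; each meets A ∖ {mike}, so x IS a limit point.
  x = november: open {november} ∋ x has {november} ∩ (A ∖ {november}) = ∅, so x is NOT a limit point.
  x = oscar: opens ∋ x are {mike, oscar, papa}, {mike, november, oscar, papa}; each meets A ∖ {oscar}, so x IS a limit point.
  x = papa: open {papa} ∋ x has {papa} ∩ (A ∖ {papa}) = ∅, so x is NOT a limit point.
Collecting: A' = {mike, oscar}.


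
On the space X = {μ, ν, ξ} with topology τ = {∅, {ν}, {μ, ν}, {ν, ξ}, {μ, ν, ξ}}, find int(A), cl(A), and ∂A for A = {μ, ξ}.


int(A) = ∅, cl(A) = {μ, ξ}, ∂A = {μ, ξ}.

Closed sets in (X, τ) are complements of opens:
  closed(X, τ) = {∅, {μ}, {ξ}, {μ, ξ}, {μ, ν, ξ}}.
int(A) = ⋃ {U ∈ τ : U ⊆ A}. Opens contained in A: ∅.
Taking the union of these: int(A) = ∅.
cl(A) = ⋂ {C closed : A ⊆ C}. Closed sets containing A: {μ, ξ}, {μ, ν, ξ}.
Intersecting these: cl(A) = {μ, ξ}.
∂A = cl(A) ∖ int(A) = {μ, ξ} ∖ ∅ = {μ, ξ}.


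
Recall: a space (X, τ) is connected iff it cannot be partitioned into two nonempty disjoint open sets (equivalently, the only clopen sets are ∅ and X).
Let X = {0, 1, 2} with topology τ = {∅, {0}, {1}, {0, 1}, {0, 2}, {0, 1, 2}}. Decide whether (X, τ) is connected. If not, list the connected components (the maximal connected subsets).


(X, τ) is disconnected; components = [{1}, {0, 2}].

Find clopen sets (U ∈ τ with X ∖ U ∈ τ):
  U = ∅, X ∖ U = {0, 1, 2} — both open, so U is clopen.
  U = {1}, X ∖ U = {0, 2} — both open, so U is clopen.
  U = {0, 2}, X ∖ U = {1} — both open, so U is clopen.
  U = {0, 1, 2}, X ∖ U = ∅ — both open, so U is clopen.
Nontrivial clopen(s) exist: e.g. {0, 2}. So (X, τ) is disconnected.
Compute connected components by grouping points that agree on all clopens:
  component: {1}
  component: {0, 2}


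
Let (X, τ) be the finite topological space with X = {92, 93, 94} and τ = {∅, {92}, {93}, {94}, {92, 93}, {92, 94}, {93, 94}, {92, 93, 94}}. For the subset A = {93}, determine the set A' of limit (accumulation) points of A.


A' = ∅

For each x ∈ X, list the open sets U ∈ τ with x ∈ U, then check whether U ∩ (A ∖ {x}) ≠ ∅ for every such U.
  x = 92: open {92} ∋ x has {92} ∩ (A ∖ {92}) = ∅, so x is NOT a limit point.
  x = 93: open {93} ∋ x has {93} ∩ (A ∖ {93}) = ∅, so x is NOT a limit point.
  x = 94: open {94} ∋ x has {94} ∩ (A ∖ {94}) = ∅, so x is NOT a limit point.
Collecting: A' = ∅.


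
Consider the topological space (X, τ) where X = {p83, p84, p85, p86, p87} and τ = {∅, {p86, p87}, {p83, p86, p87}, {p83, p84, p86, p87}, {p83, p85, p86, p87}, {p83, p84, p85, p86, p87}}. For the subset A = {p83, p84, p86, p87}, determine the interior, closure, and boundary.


int(A) = {p83, p84, p86, p87}, cl(A) = {p83, p84, p85, p86, p87}, ∂A = {p85}.

Closed sets in (X, τ) are complements of opens:
  closed(X, τ) = {∅, {p84}, {p85}, {p84, p85}, {p83, p84, p85}, {p83, p84, p85, p86, p87}}.
int(A) = ⋃ {U ∈ τ : U ⊆ A}. Opens contained in A: ∅, {p86, p87}, {p83, p86, p87}, {p83, p84, p86, p87}.
Taking the union of these: int(A) = {p83, p84, p86, p87}.
cl(A) = ⋂ {C closed : A ⊆ C}. Closed sets containing A: {p83, p84, p85, p86, p87}.
Intersecting these: cl(A) = {p83, p84, p85, p86, p87}.
∂A = cl(A) ∖ int(A) = {p83, p84, p85, p86, p87} ∖ {p83, p84, p86, p87} = {p85}.


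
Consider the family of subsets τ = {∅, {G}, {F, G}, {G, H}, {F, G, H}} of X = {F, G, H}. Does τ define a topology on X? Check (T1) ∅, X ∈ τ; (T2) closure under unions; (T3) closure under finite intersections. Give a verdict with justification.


τ IS a topology on X.

Axiom (T1): ∅ ∈ τ? Yes; X ∈ τ? Yes.
Axiom (T2/T3): check pairwise unions and intersections of members of τ.
All pairwise intersections and unions checked — each lies in τ. Therefore τ satisfies (T1), (T2), (T3): it IS a topology on X.


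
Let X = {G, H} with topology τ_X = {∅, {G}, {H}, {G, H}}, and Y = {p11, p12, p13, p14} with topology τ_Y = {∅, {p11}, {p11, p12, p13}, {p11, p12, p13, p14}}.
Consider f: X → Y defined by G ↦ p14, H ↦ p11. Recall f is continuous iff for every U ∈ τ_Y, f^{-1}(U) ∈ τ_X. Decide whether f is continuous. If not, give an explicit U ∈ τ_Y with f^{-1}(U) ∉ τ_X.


f IS continuous.

Compute f^{-1}(U) for each U ∈ τ_Y:
  U = ∅: f^{-1}(U) = ∅ ∈ τ_X ✓.
  U = {p11}: f^{-1}(U) = {H} ∈ τ_X ✓.
  U = {p11, p12, p13}: f^{-1}(U) = {H} ∈ τ_X ✓.
  U = {p11, p12, p13, p14}: f^{-1}(U) = {G, H} ∈ τ_X ✓.
Every preimage lies in τ_X, so f IS continuous.


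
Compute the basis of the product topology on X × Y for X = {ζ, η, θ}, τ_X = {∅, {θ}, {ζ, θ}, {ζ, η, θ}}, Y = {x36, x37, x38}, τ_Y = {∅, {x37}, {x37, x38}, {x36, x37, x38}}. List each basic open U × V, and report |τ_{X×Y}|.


Basis B = {∅ × ∅, {θ} × {x37}, {ζ, θ} × {x37}, {θ} × {x37, x38}, {ζ, η, θ} × {x37}, {θ} × {x36, x37, x38}, {ζ, θ} × {x37, x38}, {ζ, θ} × {x36, x37, x38}, {ζ, η, θ} × {x37, x38}, {ζ, η, θ} × {x36, x37, x38}}; |τ_{X×Y}| = 20.

Enumerate products U × V with U ∈ τ_X, V ∈ τ_Y (deduplicated):
  ∅ × ∅ = {} (∅)
  {θ} × {x37} = {(θ,x37)}
  {ζ, θ} × {x37} = {(ζ,x37), (θ,x37)}
  {θ} × {x37, x38} = {(θ,x37), (θ,x38)}
  {ζ, η, θ} × {x37} = {(ζ,x37), (η,x37), (θ,x37)}
  {θ} × {x36, x37, x38} = {(θ,x36), (θ,x37), (θ,x38)}
  {ζ, θ} × {x37, x38} = {(ζ,x37), (ζ,x38), (θ,x37), (θ,x38)}
  {ζ, θ} × {x36, x37, x38} = {(ζ,x36), (ζ,x37), (ζ,x38), (θ,x36), (θ,x37), (θ,x38)}
  {ζ, η, θ} × {x37, x38} = {(ζ,x37), (ζ,x38), (η,x37), (η,x38), (θ,x37), (θ,x38)}
  {ζ, η, θ} × {x36, x37, x38} = {(ζ,x36), (ζ,x37), (ζ,x38), (η,x36), (η,x37), (η,x38), (θ,x36), (θ,x37), (θ,x38)}
These 10 distinct sets form the basis B.
Close under arbitrary unions to get τ_{X×Y}; counting gives |τ_{X×Y}| = 20.


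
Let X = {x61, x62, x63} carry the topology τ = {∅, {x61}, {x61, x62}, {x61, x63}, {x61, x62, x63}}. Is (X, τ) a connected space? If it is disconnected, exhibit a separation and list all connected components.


(X, τ) is connected.

Find clopen sets (U ∈ τ with X ∖ U ∈ τ):
  U = ∅, X ∖ U = {x61, x62, x63} — both open, so U is clopen.
  U = {x61, x62, x63}, X ∖ U = ∅ — both open, so U is clopen.
Only trivial clopens (∅ and X) exist, so (X, τ) is connected.
Compute connected components by grouping points that agree on all clopens:
  component: {x61, x62, x63}


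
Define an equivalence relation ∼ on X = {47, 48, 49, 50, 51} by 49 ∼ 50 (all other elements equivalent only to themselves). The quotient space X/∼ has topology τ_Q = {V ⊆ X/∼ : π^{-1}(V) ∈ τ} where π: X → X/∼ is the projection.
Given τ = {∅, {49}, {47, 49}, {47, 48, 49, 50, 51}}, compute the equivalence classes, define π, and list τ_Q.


X/∼ = {[47], [48], [49=50], [51]}; |τ_Q| = 2.

Equivalence classes: [47], [48], [49=50], [51].
Quotient map π: X → X/∼ sends 47 ↦ [47], 48 ↦ [48], 49 ↦ [49=50], 50 ↦ [49=50], 51 ↦ [51].
For each subset V ⊆ X/∼, compute π^{-1}(V) ⊆ X and check whether π^{-1}(V) ∈ τ. V is open in τ_Q iff π^{-1}(V) ∈ τ.
  V = {}: π^{-1}(V) = ∅ ∈ τ ✓.
  V = {[47]}: π^{-1}(V) = {47} ∉ τ ✗.
  V = {[48]}: π^{-1}(V) = {48} ∉ τ ✗.
  V = {[47], [48]}: π^{-1}(V) = {47, 48} ∉ τ ✗.
  V = {[49=50]}: π^{-1}(V) = {49, 50} ∉ τ ✗.
  V = {[47], [49=50]}: π^{-1}(V) = {47, 49, 50} ∉ τ ✗.
  V = {[48], [49=50]}: π^{-1}(V) = {48, 49, 50} ∉ τ ✗.
  V = {[47], [48], [49=50]}: π^{-1}(V) = {47, 48, 49, 50} ∉ τ ✗.
  V = {[51]}: π^{-1}(V) = {51} ∉ τ ✗.
  V = {[47], [51]}: π^{-1}(V) = {47, 51} ∉ τ ✗.
  V = {[48], [51]}: π^{-1}(V) = {48, 51} ∉ τ ✗.
  V = {[47], [48], [51]}: π^{-1}(V) = {47, 48, 51} ∉ τ ✗.
  V = {[49=50], [51]}: π^{-1}(V) = {49, 50, 51} ∉ τ ✗.
  V = {[47], [49=50], [51]}: π^{-1}(V) = {47, 49, 50, 51} ∉ τ ✗.
  V = {[48], [49=50], [51]}: π^{-1}(V) = {48, 49, 50, 51} ∉ τ ✗.
  V = {[47], [48], [49=50], [51]}: π^{-1}(V) = {47, 48, 49, 50, 51} ∈ τ ✓.
Open sets in the quotient: τ_Q = {{}, {[47], [48], [49=50], [51]}} (2 elements).


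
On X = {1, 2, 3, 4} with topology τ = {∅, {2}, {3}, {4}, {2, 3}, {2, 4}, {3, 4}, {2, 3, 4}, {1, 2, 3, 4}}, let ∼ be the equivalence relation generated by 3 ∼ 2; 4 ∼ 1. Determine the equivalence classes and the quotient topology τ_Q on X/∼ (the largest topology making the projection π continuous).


X/∼ = {[1=4], [2=3]}; |τ_Q| = 3.

Equivalence classes: [1=4], [2=3].
Quotient map π: X → X/∼ sends 1 ↦ [1=4], 2 ↦ [2=3], 3 ↦ [2=3], 4 ↦ [1=4].
For each subset V ⊆ X/∼, compute π^{-1}(V) ⊆ X and check whether π^{-1}(V) ∈ τ. V is open in τ_Q iff π^{-1}(V) ∈ τ.
  V = {}: π^{-1}(V) = ∅ ∈ τ ✓.
  V = {[1=4]}: π^{-1}(V) = {1, 4} ∉ τ ✗.
  V = {[2=3]}: π^{-1}(V) = {2, 3} ∈ τ ✓.
  V = {[1=4], [2=3]}: π^{-1}(V) = {1, 2, 3, 4} ∈ τ ✓.
Open sets in the quotient: τ_Q = {{}, {[2=3]}, {[1=4], [2=3]}} (3 elements).


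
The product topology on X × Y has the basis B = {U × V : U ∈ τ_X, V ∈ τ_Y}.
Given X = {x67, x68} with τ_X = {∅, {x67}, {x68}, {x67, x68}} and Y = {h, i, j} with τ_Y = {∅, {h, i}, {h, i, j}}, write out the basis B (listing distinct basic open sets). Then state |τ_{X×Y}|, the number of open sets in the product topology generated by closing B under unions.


Basis B = {∅ × ∅, {x67} × {h, i}, {x68} × {h, i}, {x67} × {h, i, j}, {x68} × {h, i, j}, {x67, x68} × {h, i}, {x67, x68} × {h, i, j}}; |τ_{X×Y}| = 9.

Enumerate products U × V with U ∈ τ_X, V ∈ τ_Y (deduplicated):
  ∅ × ∅ = {} (∅)
  {x67} × {h, i} = {(x67,h), (x67,i)}
  {x68} × {h, i} = {(x68,h), (x68,i)}
  {x67} × {h, i, j} = {(x67,h), (x67,i), (x67,j)}
  {x68} × {h, i, j} = {(x68,h), (x68,i), (x68,j)}
  {x67, x68} × {h, i} = {(x67,h), (x67,i), (x68,h), (x68,i)}
  {x67, x68} × {h, i, j} = {(x67,h), (x67,i), (x67,j), (x68,h), (x68,i), (x68,j)}
These 7 distinct sets form the basis B.
Close under arbitrary unions to get τ_{X×Y}; counting gives |τ_{X×Y}| = 9.


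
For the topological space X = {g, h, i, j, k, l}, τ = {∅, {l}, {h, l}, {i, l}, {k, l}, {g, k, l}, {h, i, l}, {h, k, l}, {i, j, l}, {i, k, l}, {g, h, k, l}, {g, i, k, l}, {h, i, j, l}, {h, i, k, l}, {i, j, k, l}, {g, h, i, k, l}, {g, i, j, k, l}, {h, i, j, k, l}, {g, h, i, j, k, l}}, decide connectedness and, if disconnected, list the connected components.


(X, τ) is connected.

Find clopen sets (U ∈ τ with X ∖ U ∈ τ):
  U = ∅, X ∖ U = {g, h, i, j, k, l} — both open, so U is clopen.
  U = {g, h, i, j, k, l}, X ∖ U = ∅ — both open, so U is clopen.
Only trivial clopens (∅ and X) exist, so (X, τ) is connected.
Compute connected components by grouping points that agree on all clopens:
  component: {g, h, i, j, k, l}


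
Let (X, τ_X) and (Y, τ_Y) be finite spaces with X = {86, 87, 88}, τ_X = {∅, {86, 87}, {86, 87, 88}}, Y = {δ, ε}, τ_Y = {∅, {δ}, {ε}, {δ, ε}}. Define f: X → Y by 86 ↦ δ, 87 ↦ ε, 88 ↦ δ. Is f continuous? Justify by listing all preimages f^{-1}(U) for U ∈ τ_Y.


f is NOT continuous.

Compute f^{-1}(U) for each U ∈ τ_Y:
  U = ∅: f^{-1}(U) = ∅ ∈ τ_X ✓.
  U = {δ}: f^{-1}(U) = {86, 88} ∉ τ_X ✗.
  U = {ε}: f^{-1}(U) = {87} ∉ τ_X ✗.
  U = {δ, ε}: f^{-1}(U) = {86, 87, 88} ∈ τ_X ✓.
Found U = {δ} with f^{-1}(U) = {86, 88} not in τ_X. Therefore f is NOT continuous.


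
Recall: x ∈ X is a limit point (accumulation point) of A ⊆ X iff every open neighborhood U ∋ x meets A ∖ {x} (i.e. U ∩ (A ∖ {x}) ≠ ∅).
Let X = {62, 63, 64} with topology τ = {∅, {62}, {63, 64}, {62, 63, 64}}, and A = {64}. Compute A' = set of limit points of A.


A' = {63}

For each x ∈ X, list the open sets U ∈ τ with x ∈ U, then check whether U ∩ (A ∖ {x}) ≠ ∅ for every such U.
  x = 62: open {62} ∋ x has {62} ∩ (A ∖ {62}) = ∅, so x is NOT a limit point.
  x = 63: opens ∋ x are {63, 64}, {62, 63, 64}; each meets A ∖ {63}, so x IS a limit point.
  x = 64: open {63, 64} ∋ x has {63, 64} ∩ (A ∖ {64}) = ∅, so x is NOT a limit point.
Collecting: A' = {63}.


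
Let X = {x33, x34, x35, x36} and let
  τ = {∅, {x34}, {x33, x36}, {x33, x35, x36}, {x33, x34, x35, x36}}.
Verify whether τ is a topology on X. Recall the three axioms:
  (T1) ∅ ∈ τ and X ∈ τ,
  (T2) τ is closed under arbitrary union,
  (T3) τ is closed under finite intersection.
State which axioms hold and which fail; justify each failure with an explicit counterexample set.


τ is NOT a topology on X.

Axiom (T1): ∅ ∈ τ? Yes; X ∈ τ? Yes.
Axiom (T2/T3): check pairwise unions and intersections of members of τ.
Counterexample for (T2): {x34} ∪ {x33, x36} = {x33, x34, x36} ∉ τ. Therefore τ is NOT a topology.


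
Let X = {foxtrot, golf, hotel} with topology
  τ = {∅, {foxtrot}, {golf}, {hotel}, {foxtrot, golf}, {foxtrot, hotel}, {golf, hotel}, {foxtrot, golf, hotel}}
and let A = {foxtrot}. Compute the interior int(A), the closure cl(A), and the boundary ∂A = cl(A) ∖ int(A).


int(A) = {foxtrot}, cl(A) = {foxtrot}, ∂A = ∅.

Closed sets in (X, τ) are complements of opens:
  closed(X, τ) = {∅, {foxtrot}, {golf}, {hotel}, {foxtrot, golf}, {foxtrot, hotel}, {golf, hotel}, {foxtrot, golf, hotel}}.
int(A) = ⋃ {U ∈ τ : U ⊆ A}. Opens contained in A: ∅, {foxtrot}.
Taking the union of these: int(A) = {foxtrot}.
cl(A) = ⋂ {C closed : A ⊆ C}. Closed sets containing A: {foxtrot}, {foxtrot, golf}, {foxtrot, hotel}, {foxtrot, golf, hotel}.
Intersecting these: cl(A) = {foxtrot}.
∂A = cl(A) ∖ int(A) = {foxtrot} ∖ {foxtrot} = ∅.


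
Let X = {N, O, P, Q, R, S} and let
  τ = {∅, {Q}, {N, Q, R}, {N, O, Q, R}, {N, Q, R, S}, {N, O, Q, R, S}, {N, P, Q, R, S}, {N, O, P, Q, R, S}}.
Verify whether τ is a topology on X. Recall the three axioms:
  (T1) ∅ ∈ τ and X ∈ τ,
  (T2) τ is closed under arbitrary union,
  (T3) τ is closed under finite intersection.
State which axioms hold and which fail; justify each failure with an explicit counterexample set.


τ IS a topology on X.

Axiom (T1): ∅ ∈ τ? Yes; X ∈ τ? Yes.
Axiom (T2/T3): check pairwise unions and intersections of members of τ.
All pairwise intersections and unions checked — each lies in τ. Therefore τ satisfies (T1), (T2), (T3): it IS a topology on X.


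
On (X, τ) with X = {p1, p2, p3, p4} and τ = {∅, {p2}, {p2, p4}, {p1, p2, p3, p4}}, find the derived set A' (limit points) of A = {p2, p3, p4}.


A' = {p1, p3, p4}

For each x ∈ X, list the open sets U ∈ τ with x ∈ U, then check whether U ∩ (A ∖ {x}) ≠ ∅ for every such U.
  x = p1: opens ∋ x are {p1, p2, p3, p4}; each meets A ∖ {p1}, so x IS a limit point.
  x = p2: open {p2} ∋ x has {p2} ∩ (A ∖ {p2}) = ∅, so x is NOT a limit point.
  x = p3: opens ∋ x are {p1, p2, p3, p4}; each meets A ∖ {p3}, so x IS a limit point.
  x = p4: opens ∋ x are {p2, p4}, {p1, p2, p3, p4}; each meets A ∖ {p4}, so x IS a limit point.
Collecting: A' = {p1, p3, p4}.


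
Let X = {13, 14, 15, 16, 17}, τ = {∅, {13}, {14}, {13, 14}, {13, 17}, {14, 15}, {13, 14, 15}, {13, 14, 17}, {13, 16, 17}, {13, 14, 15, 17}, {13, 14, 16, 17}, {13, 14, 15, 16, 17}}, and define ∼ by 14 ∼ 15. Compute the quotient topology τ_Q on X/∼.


X/∼ = {[13], [14=15], [16], [17]}; |τ_Q| = 8.

Equivalence classes: [13], [14=15], [16], [17].
Quotient map π: X → X/∼ sends 13 ↦ [13], 14 ↦ [14=15], 15 ↦ [14=15], 16 ↦ [16], 17 ↦ [17].
For each subset V ⊆ X/∼, compute π^{-1}(V) ⊆ X and check whether π^{-1}(V) ∈ τ. V is open in τ_Q iff π^{-1}(V) ∈ τ.
  V = {}: π^{-1}(V) = ∅ ∈ τ ✓.
  V = {[13]}: π^{-1}(V) = {13} ∈ τ ✓.
  V = {[14=15]}: π^{-1}(V) = {14, 15} ∈ τ ✓.
  V = {[13], [14=15]}: π^{-1}(V) = {13, 14, 15} ∈ τ ✓.
  V = {[16]}: π^{-1}(V) = {16} ∉ τ ✗.
  V = {[13], [16]}: π^{-1}(V) = {13, 16} ∉ τ ✗.
  V = {[14=15], [16]}: π^{-1}(V) = {14, 15, 16} ∉ τ ✗.
  V = {[13], [14=15], [16]}: π^{-1}(V) = {13, 14, 15, 16} ∉ τ ✗.
  V = {[17]}: π^{-1}(V) = {17} ∉ τ ✗.
  V = {[13], [17]}: π^{-1}(V) = {13, 17} ∈ τ ✓.
  V = {[14=15], [17]}: π^{-1}(V) = {14, 15, 17} ∉ τ ✗.
  V = {[13], [14=15], [17]}: π^{-1}(V) = {13, 14, 15, 17} ∈ τ ✓.
  V = {[16], [17]}: π^{-1}(V) = {16, 17} ∉ τ ✗.
  V = {[13], [16], [17]}: π^{-1}(V) = {13, 16, 17} ∈ τ ✓.
  V = {[14=15], [16], [17]}: π^{-1}(V) = {14, 15, 16, 17} ∉ τ ✗.
  V = {[13], [14=15], [16], [17]}: π^{-1}(V) = {13, 14, 15, 16, 17} ∈ τ ✓.
Open sets in the quotient: τ_Q = {{}, {[13]}, {[14=15]}, {[13], [14=15]}, {[13], [17]}, {[13], [14=15], [17]}, {[13], [16], [17]}, {[13], [14=15], [16], [17]}} (8 elements).


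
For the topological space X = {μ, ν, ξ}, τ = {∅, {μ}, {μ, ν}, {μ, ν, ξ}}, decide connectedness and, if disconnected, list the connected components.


(X, τ) is connected.

Find clopen sets (U ∈ τ with X ∖ U ∈ τ):
  U = ∅, X ∖ U = {μ, ν, ξ} — both open, so U is clopen.
  U = {μ, ν, ξ}, X ∖ U = ∅ — both open, so U is clopen.
Only trivial clopens (∅ and X) exist, so (X, τ) is connected.
Compute connected components by grouping points that agree on all clopens:
  component: {μ, ν, ξ}


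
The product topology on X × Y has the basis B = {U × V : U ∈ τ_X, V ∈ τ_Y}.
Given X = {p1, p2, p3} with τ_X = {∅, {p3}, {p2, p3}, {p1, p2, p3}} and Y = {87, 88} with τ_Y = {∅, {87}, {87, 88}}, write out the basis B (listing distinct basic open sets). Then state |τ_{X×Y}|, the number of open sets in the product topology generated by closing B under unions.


Basis B = {∅ × ∅, {p3} × {87}, {p2, p3} × {87}, {p3} × {87, 88}, {p1, p2, p3} × {87}, {p2, p3} × {87, 88}, {p1, p2, p3} × {87, 88}}; |τ_{X×Y}| = 10.

Enumerate products U × V with U ∈ τ_X, V ∈ τ_Y (deduplicated):
  ∅ × ∅ = {} (∅)
  {p3} × {87} = {(p3,87)}
  {p2, p3} × {87} = {(p2,87), (p3,87)}
  {p3} × {87, 88} = {(p3,87), (p3,88)}
  {p1, p2, p3} × {87} = {(p1,87), (p2,87), (p3,87)}
  {p2, p3} × {87, 88} = {(p2,87), (p2,88), (p3,87), (p3,88)}
  {p1, p2, p3} × {87, 88} = {(p1,87), (p1,88), (p2,87), (p2,88), (p3,87), (p3,88)}
These 7 distinct sets form the basis B.
Close under arbitrary unions to get τ_{X×Y}; counting gives |τ_{X×Y}| = 10.


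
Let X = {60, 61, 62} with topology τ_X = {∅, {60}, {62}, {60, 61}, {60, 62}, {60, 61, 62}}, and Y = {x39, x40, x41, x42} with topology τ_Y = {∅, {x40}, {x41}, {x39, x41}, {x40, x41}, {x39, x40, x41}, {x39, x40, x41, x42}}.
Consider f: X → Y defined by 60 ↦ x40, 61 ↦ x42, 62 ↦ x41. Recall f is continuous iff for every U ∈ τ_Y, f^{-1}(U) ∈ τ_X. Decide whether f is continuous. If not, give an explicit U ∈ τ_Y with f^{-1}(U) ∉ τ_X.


f IS continuous.

Compute f^{-1}(U) for each U ∈ τ_Y:
  U = ∅: f^{-1}(U) = ∅ ∈ τ_X ✓.
  U = {x40}: f^{-1}(U) = {60} ∈ τ_X ✓.
  U = {x41}: f^{-1}(U) = {62} ∈ τ_X ✓.
  U = {x39, x41}: f^{-1}(U) = {62} ∈ τ_X ✓.
  U = {x40, x41}: f^{-1}(U) = {60, 62} ∈ τ_X ✓.
  U = {x39, x40, x41}: f^{-1}(U) = {60, 62} ∈ τ_X ✓.
  U = {x39, x40, x41, x42}: f^{-1}(U) = {60, 61, 62} ∈ τ_X ✓.
Every preimage lies in τ_X, so f IS continuous.


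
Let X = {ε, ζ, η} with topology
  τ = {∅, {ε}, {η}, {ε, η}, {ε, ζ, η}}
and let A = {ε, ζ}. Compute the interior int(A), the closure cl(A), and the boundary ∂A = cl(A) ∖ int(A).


int(A) = {ε}, cl(A) = {ε, ζ}, ∂A = {ζ}.

Closed sets in (X, τ) are complements of opens:
  closed(X, τ) = {∅, {ζ}, {ε, ζ}, {ζ, η}, {ε, ζ, η}}.
int(A) = ⋃ {U ∈ τ : U ⊆ A}. Opens contained in A: ∅, {ε}.
Taking the union of these: int(A) = {ε}.
cl(A) = ⋂ {C closed : A ⊆ C}. Closed sets containing A: {ε, ζ}, {ε, ζ, η}.
Intersecting these: cl(A) = {ε, ζ}.
∂A = cl(A) ∖ int(A) = {ε, ζ} ∖ {ε} = {ζ}.


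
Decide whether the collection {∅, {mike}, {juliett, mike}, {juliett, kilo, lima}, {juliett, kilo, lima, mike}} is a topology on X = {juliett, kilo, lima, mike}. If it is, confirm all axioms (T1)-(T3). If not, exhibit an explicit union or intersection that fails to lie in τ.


τ is NOT a topology on X.

Axiom (T1): ∅ ∈ τ? Yes; X ∈ τ? Yes.
Axiom (T2/T3): check pairwise unions and intersections of members of τ.
Counterexample for (T3): {juliett, mike} ∩ {juliett, kilo, lima} = {juliett} ∉ τ. Therefore τ is NOT a topology.


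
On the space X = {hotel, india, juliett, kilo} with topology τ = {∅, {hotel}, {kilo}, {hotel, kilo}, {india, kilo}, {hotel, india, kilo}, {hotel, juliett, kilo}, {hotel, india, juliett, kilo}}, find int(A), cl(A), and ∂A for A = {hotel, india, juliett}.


int(A) = {hotel}, cl(A) = {hotel, india, juliett}, ∂A = {india, juliett}.

Closed sets in (X, τ) are complements of opens:
  closed(X, τ) = {∅, {india}, {juliett}, {hotel, juliett}, {india, juliett}, {hotel, india, juliett}, {india, juliett, kilo}, {hotel, india, juliett, kilo}}.
int(A) = ⋃ {U ∈ τ : U ⊆ A}. Opens contained in A: ∅, {hotel}.
Taking the union of these: int(A) = {hotel}.
cl(A) = ⋂ {C closed : A ⊆ C}. Closed sets containing A: {hotel, india, juliett}, {hotel, india, juliett, kilo}.
Intersecting these: cl(A) = {hotel, india, juliett}.
∂A = cl(A) ∖ int(A) = {hotel, india, juliett} ∖ {hotel} = {india, juliett}.


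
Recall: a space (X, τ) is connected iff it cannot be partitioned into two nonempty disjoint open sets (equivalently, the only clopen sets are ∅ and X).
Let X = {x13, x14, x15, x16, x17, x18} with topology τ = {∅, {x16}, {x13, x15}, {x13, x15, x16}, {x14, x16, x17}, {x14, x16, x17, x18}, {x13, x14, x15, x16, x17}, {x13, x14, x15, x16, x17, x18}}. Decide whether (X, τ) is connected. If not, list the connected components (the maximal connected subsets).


(X, τ) is disconnected; components = [{x13, x15}, {x14, x16, x17, x18}].

Find clopen sets (U ∈ τ with X ∖ U ∈ τ):
  U = ∅, X ∖ U = {x13, x14, x15, x16, x17, x18} — both open, so U is clopen.
  U = {x13, x15}, X ∖ U = {x14, x16, x17, x18} — both open, so U is clopen.
  U = {x14, x16, x17, x18}, X ∖ U = {x13, x15} — both open, so U is clopen.
  U = {x13, x14, x15, x16, x17, x18}, X ∖ U = ∅ — both open, so U is clopen.
Nontrivial clopen(s) exist: e.g. {x14, x16, x17, x18}. So (X, τ) is disconnected.
Compute connected components by grouping points that agree on all clopens:
  component: {x13, x15}
  component: {x14, x16, x17, x18}


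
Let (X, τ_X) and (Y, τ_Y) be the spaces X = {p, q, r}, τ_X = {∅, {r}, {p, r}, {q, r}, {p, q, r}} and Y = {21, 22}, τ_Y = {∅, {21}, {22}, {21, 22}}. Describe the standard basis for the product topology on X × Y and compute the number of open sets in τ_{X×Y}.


Basis B = {∅ × ∅, {r} × {21}, {r} × {22}, {p, r} × {21}, {p, r} × {22}, {q, r} × {21}, {q, r} × {22}, {r} × {21, 22}, {p, q, r} × {21}, {p, q, r} × {22}, {p, r} × {21, 22}, {q, r} × {21, 22}, {p, q, r} × {21, 22}}; |τ_{X×Y}| = 25.

Enumerate products U × V with U ∈ τ_X, V ∈ τ_Y (deduplicated):
  ∅ × ∅ = {} (∅)
  {r} × {21} = {(r,21)}
  {r} × {22} = {(r,22)}
  {p, r} × {21} = {(p,21), (r,21)}
  {p, r} × {22} = {(p,22), (r,22)}
  {q, r} × {21} = {(q,21), (r,21)}
  {q, r} × {22} = {(q,22), (r,22)}
  {r} × {21, 22} = {(r,21), (r,22)}
  {p, q, r} × {21} = {(p,21), (q,21), (r,21)}
  {p, q, r} × {22} = {(p,22), (q,22), (r,22)}
  {p, r} × {21, 22} = {(p,21), (p,22), (r,21), (r,22)}
  {q, r} × {21, 22} = {(q,21), (q,22), (r,21), (r,22)}
  {p, q, r} × {21, 22} = {(p,21), (p,22), (q,21), (q,22), (r,21), (r,22)}
These 13 distinct sets form the basis B.
Close under arbitrary unions to get τ_{X×Y}; counting gives |τ_{X×Y}| = 25.


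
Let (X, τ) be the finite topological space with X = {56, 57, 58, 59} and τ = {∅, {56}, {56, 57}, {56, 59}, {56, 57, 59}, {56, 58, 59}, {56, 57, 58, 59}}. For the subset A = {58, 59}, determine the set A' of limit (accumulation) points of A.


A' = {58}

For each x ∈ X, list the open sets U ∈ τ with x ∈ U, then check whether U ∩ (A ∖ {x}) ≠ ∅ for every such U.
  x = 56: open {56} ∋ x has {56} ∩ (A ∖ {56}) = ∅, so x is NOT a limit point.
  x = 57: open {56, 57} ∋ x has {56, 57} ∩ (A ∖ {57}) = ∅, so x is NOT a limit point.
  x = 58: opens ∋ x are {56, 58, 59}, {56, 57, 58, 59}; each meets A ∖ {58}, so x IS a limit point.
  x = 59: open {56, 59} ∋ x has {56, 59} ∩ (A ∖ {59}) = ∅, so x is NOT a limit point.
Collecting: A' = {58}.


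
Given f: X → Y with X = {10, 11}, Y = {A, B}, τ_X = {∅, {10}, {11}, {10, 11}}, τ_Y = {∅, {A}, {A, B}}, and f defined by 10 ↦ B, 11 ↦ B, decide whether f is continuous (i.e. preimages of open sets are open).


f IS continuous.

Compute f^{-1}(U) for each U ∈ τ_Y:
  U = ∅: f^{-1}(U) = ∅ ∈ τ_X ✓.
  U = {A}: f^{-1}(U) = ∅ ∈ τ_X ✓.
  U = {A, B}: f^{-1}(U) = {10, 11} ∈ τ_X ✓.
Every preimage lies in τ_X, so f IS continuous.


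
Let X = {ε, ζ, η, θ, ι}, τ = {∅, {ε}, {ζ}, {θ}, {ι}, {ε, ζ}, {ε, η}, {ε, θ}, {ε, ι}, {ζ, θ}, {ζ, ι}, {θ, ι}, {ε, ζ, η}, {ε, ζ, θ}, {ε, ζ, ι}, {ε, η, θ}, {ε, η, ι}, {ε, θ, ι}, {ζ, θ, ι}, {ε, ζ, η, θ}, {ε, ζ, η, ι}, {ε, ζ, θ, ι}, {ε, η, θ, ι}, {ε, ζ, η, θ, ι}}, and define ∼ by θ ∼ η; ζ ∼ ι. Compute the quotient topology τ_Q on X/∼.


X/∼ = {[ε], [ζ=ι], [η=θ]}; |τ_Q| = 6.

Equivalence classes: [ε], [ζ=ι], [η=θ].
Quotient map π: X → X/∼ sends ε ↦ [ε], ζ ↦ [ζ=ι], η ↦ [η=θ], θ ↦ [η=θ], ι ↦ [ζ=ι].
For each subset V ⊆ X/∼, compute π^{-1}(V) ⊆ X and check whether π^{-1}(V) ∈ τ. V is open in τ_Q iff π^{-1}(V) ∈ τ.
  V = {}: π^{-1}(V) = ∅ ∈ τ ✓.
  V = {[ε]}: π^{-1}(V) = {ε} ∈ τ ✓.
  V = {[ζ=ι]}: π^{-1}(V) = {ζ, ι} ∈ τ ✓.
  V = {[ε], [ζ=ι]}: π^{-1}(V) = {ε, ζ, ι} ∈ τ ✓.
  V = {[η=θ]}: π^{-1}(V) = {η, θ} ∉ τ ✗.
  V = {[ε], [η=θ]}: π^{-1}(V) = {ε, η, θ} ∈ τ ✓.
  V = {[ζ=ι], [η=θ]}: π^{-1}(V) = {ζ, η, θ, ι} ∉ τ ✗.
  V = {[ε], [ζ=ι], [η=θ]}: π^{-1}(V) = {ε, ζ, η, θ, ι} ∈ τ ✓.
Open sets in the quotient: τ_Q = {{}, {[ε]}, {[ζ=ι]}, {[ε], [ζ=ι]}, {[ε], [η=θ]}, {[ε], [ζ=ι], [η=θ]}} (6 elements).


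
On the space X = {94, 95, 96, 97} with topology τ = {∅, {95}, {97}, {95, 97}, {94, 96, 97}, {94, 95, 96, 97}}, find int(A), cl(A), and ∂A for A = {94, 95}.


int(A) = {95}, cl(A) = {94, 95, 96}, ∂A = {94, 96}.

Closed sets in (X, τ) are complements of opens:
  closed(X, τ) = {∅, {95}, {94, 96}, {94, 95, 96}, {94, 96, 97}, {94, 95, 96, 97}}.
int(A) = ⋃ {U ∈ τ : U ⊆ A}. Opens contained in A: ∅, {95}.
Taking the union of these: int(A) = {95}.
cl(A) = ⋂ {C closed : A ⊆ C}. Closed sets containing A: {94, 95, 96}, {94, 95, 96, 97}.
Intersecting these: cl(A) = {94, 95, 96}.
∂A = cl(A) ∖ int(A) = {94, 95, 96} ∖ {95} = {94, 96}.


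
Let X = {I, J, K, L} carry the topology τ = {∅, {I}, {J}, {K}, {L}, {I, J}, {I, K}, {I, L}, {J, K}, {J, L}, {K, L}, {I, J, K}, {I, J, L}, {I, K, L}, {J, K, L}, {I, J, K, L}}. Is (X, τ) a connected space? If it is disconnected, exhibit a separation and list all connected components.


(X, τ) is disconnected; components = [{I}, {J}, {K}, {L}].

Find clopen sets (U ∈ τ with X ∖ U ∈ τ):
  U = ∅, X ∖ U = {I, J, K, L} — both open, so U is clopen.
  U = {I}, X ∖ U = {J, K, L} — both open, so U is clopen.
  U = {J}, X ∖ U = {I, K, L} — both open, so U is clopen.
  U = {K}, X ∖ U = {I, J, L} — both open, so U is clopen.
  U = {L}, X ∖ U = {I, J, K} — both open, so U is clopen.
  U = {I, J}, X ∖ U = {K, L} — both open, so U is clopen.
  U = {I, K}, X ∖ U = {J, L} — both open, so U is clopen.
  U = {I, L}, X ∖ U = {J, K} — both open, so U is clopen.
  U = {J, K}, X ∖ U = {I, L} — both open, so U is clopen.
  U = {J, L}, X ∖ U = {I, K} — both open, so U is clopen.
  U = {K, L}, X ∖ U = {I, J} — both open, so U is clopen.
  U = {I, J, K}, X ∖ U = {L} — both open, so U is clopen.
  U = {I, J, L}, X ∖ U = {K} — both open, so U is clopen.
  U = {I, K, L}, X ∖ U = {J} — both open, so U is clopen.
  U = {J, K, L}, X ∖ U = {I} — both open, so U is clopen.
  U = {I, J, K, L}, X ∖ U = ∅ — both open, so U is clopen.
Nontrivial clopen(s) exist: e.g. {L}. So (X, τ) is disconnected.
Compute connected components by grouping points that agree on all clopens:
  component: {I}
  component: {J}
  component: {K}
  component: {L}


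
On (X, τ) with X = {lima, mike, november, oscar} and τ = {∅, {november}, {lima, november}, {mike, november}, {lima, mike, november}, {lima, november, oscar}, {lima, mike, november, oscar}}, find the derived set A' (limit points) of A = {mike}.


A' = ∅

For each x ∈ X, list the open sets U ∈ τ with x ∈ U, then check whether U ∩ (A ∖ {x}) ≠ ∅ for every such U.
  x = lima: open {lima, november} ∋ x has {lima, november} ∩ (A ∖ {lima}) = ∅, so x is NOT a limit point.
  x = mike: open {mike, november} ∋ x has {mike, november} ∩ (A ∖ {mike}) = ∅, so x is NOT a limit point.
  x = november: open {november} ∋ x has {november} ∩ (A ∖ {november}) = ∅, so x is NOT a limit point.
  x = oscar: open {lima, november, oscar} ∋ x has {lima, november, oscar} ∩ (A ∖ {oscar}) = ∅, so x is NOT a limit point.
Collecting: A' = ∅.
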